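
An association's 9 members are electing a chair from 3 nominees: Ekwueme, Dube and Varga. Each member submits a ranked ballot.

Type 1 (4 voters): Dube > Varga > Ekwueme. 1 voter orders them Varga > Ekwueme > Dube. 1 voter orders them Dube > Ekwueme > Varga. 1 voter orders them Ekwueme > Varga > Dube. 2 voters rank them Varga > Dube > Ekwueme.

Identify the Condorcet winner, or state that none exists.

Pairwise majorities:
Ekwueme vs Dube: Dube wins 7–2.
Ekwueme vs Varga: Ekwueme preferred on 1+1 = 2 ballots; Varga wins 7–2.
Dube vs Varga: 4+1 = 5 for Dube, 4 for Varga — Dube by 5–4.
Only Dube has no losses; Dube is the Condorcet winner.

Dube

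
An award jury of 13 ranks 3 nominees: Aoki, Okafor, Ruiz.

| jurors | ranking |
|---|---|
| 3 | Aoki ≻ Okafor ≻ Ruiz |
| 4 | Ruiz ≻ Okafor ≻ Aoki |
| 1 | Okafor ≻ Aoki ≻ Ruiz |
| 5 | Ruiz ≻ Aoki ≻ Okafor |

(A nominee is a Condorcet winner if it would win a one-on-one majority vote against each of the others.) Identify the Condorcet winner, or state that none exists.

Head-to-head results (13 jurors):
Aoki vs Okafor: Aoki wins 8–5.
Aoki vs Ruiz: Ruiz, 9–4.
Okafor vs Ruiz: Ruiz wins 9–4.
Ruiz defeats every rival head-to-head and is the Condorcet winner.

Ruiz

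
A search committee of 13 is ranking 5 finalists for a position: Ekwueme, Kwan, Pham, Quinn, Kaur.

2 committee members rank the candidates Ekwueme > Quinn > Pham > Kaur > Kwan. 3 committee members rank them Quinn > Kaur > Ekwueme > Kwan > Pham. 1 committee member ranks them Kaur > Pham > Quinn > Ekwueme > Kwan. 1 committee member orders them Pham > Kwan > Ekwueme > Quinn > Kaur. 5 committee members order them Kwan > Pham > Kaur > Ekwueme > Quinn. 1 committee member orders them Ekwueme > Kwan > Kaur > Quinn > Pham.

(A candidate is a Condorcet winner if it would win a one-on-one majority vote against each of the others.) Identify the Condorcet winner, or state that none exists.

Check each pair by majority over 13 ballots:
Ekwueme vs Kwan: Ekwueme preferred on 2+3+1+1 = 7 ballots; Ekwueme wins 7–6.
Ekwueme–Pham: Pham 7–6.
Ekwueme–Quinn: Ekwueme 9–4.
Ekwueme–Kaur: Kaur 9–4.
Kwan–Pham: Kwan 9–4.
Kwan vs Quinn: Kwan preferred on 1+5+1 = 7 ballots; Kwan wins 7–6.
Kwan vs Kaur: Kwan preferred on 1+5+1 = 7 ballots; Kwan wins 7–6.
Pham vs Quinn: Pham is ranked higher on 1+1+5 = 7 ballots, Quinn on 6. Pham wins 7–6.
Pham vs Kaur: 8 to 5, Pham.
Quinn–Kaur: Kaur 7–6.
Every candidate loses at least once (Ekwueme loses to Pham; Kwan loses to Ekwueme; Pham loses to Kwan; Quinn loses to Ekwueme; Kaur loses to Kwan). The majority relation contains the cycle Ekwueme → Kwan → Pham → Ekwueme, so there is no Condorcet winner.

none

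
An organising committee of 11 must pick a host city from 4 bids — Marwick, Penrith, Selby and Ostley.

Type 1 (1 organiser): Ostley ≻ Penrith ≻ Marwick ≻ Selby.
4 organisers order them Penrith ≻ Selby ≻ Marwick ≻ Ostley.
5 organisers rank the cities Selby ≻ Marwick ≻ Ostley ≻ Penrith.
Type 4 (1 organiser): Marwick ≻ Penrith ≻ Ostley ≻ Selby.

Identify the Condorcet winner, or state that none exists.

none

Pairwise majorities:
Marwick vs Penrith: Marwick, 6–5.
Marwick vs Selby: 2 to 9, Selby.
Marwick vs Ostley: 4+5+1 = 10 for Marwick, 1 for Ostley — Marwick by 10–1.
Penrith vs Selby: 6 to 5, Penrith.
Penrith vs Ostley: Penrith is ranked higher on 4+1 = 5 ballots, Ostley on 6. Ostley wins 6–5.
Selby vs Ostley: Selby is ranked higher on 4+5 = 9 ballots, Ostley on 2. Selby wins 9–2.
Every city loses at least once (Marwick loses to Selby; Penrith loses to Marwick; Selby loses to Penrith; Ostley loses to Marwick). The majority relation contains the cycle Marwick beats Penrith beats Selby beats Marwick, so there is no Condorcet winner.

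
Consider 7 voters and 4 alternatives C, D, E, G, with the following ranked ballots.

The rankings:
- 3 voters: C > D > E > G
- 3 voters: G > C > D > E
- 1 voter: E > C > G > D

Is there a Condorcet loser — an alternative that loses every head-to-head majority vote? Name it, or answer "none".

Pairwise majorities:
C vs D: 7 to 0, C.
C vs E: C preferred on 3+3 = 6 ballots; C wins 6–1.
C vs G: 4 to 3, C.
D vs E: 6 to 1, D.
D vs G: G, 4–3.
E vs G: E, 4–3.
No alternative is winless: C beats D; D beats E; E beats G; G beats D. There is no Condorcet loser.

none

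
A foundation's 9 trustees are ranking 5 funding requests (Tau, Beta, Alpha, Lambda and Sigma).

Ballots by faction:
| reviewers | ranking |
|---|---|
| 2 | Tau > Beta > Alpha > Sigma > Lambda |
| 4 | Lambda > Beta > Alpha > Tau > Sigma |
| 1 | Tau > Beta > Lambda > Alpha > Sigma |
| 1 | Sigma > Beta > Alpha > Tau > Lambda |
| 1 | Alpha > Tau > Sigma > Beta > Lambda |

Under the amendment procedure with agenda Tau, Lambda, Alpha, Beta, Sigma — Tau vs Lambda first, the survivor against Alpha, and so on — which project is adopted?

Beta

Round 1: Tau vs Lambda — 5–4, Tau advances.
Round 2: Tau vs Alpha — 3–6, Alpha advances.
Round 3: Alpha vs Beta — 1–8, Beta advances.
Round 4: Beta vs Sigma — 7–2, Beta advances.
Beta survives the agenda.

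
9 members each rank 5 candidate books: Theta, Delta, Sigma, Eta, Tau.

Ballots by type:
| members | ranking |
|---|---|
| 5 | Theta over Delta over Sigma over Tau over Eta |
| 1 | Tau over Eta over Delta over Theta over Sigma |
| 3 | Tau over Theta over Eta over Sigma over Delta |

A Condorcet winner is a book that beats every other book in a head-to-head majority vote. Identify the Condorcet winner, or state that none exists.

Theta

Check each pair by majority over 9 ballots:
Theta vs Delta: 8 to 1, Theta.
Theta vs Sigma: Theta is ranked higher on 5+1+3 = 9 ballots, Sigma on 0. Theta wins 9–0.
Theta vs Eta: Theta is ranked higher on 5+3 = 8 ballots, Eta on 1. Theta wins 8–1.
Theta vs Tau: 5 to 4, Theta.
Delta vs Sigma: 6 to 3, Delta.
Delta vs Eta: Delta preferred on 5 ballots; Delta wins 5–4.
Delta vs Tau: 5 to 4, Delta.
Sigma vs Eta: Sigma is ranked higher on 5 ballots, Eta on 4. Sigma wins 5–4.
Sigma vs Tau: 5 to 4, Sigma.
Eta vs Tau: Eta is ranked higher on 0 ballots, Tau on 9. Tau wins 9–0.
Theta wins every pairwise contest, so Theta is the Condorcet winner.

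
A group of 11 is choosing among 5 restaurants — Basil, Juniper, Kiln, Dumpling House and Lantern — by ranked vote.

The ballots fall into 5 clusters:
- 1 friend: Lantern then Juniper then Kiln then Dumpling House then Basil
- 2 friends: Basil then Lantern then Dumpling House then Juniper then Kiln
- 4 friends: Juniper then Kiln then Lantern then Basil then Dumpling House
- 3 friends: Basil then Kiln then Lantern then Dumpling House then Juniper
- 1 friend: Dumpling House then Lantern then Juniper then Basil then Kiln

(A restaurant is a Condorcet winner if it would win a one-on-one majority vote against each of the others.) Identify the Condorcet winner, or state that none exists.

none

Pairwise majorities:
Basil vs Juniper: Juniper, 6–5.
Basil–Kiln: Basil 6–5.
Basil vs Dumpling House: Basil wins 9–2.
Basil vs Lantern: Lantern, 6–5.
Juniper vs Kiln: Juniper, 8–3.
Juniper–Dumpling House: Dumpling House 6–5.
Juniper vs Lantern: Lantern, 7–4.
Kiln vs Dumpling House: Kiln, 8–3.
Kiln vs Lantern: Kiln, 7–4.
Dumpling House–Lantern: Lantern 10–1.
No restaurant is unbeaten: Basil loses to Juniper; Juniper loses to Dumpling House; Kiln loses to Basil; Dumpling House loses to Basil; Lantern loses to Kiln. In particular Basil > Kiln > Lantern > Basil is a majority cycle — no Condorcet winner exists.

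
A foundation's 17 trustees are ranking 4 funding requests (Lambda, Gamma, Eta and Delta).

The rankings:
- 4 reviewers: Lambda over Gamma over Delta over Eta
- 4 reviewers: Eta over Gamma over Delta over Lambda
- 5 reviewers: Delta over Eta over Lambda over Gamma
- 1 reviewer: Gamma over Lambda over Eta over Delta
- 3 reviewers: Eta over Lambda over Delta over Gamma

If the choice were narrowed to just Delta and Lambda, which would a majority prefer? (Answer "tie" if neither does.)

Ballots ranking Delta above Lambda: 4 + 5 = 9.
Ballots ranking Lambda above Delta: 17 − 9 = 8.
Delta wins the head-to-head 9–8.

Delta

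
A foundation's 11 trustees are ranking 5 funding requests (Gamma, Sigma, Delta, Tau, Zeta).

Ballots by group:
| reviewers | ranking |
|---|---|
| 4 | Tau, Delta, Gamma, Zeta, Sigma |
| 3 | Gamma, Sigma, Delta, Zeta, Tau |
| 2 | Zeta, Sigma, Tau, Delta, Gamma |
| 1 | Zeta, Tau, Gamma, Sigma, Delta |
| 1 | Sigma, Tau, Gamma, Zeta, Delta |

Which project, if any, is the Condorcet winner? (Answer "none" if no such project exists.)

Pairwise majorities:
Gamma vs Sigma: Gamma preferred on 4+3+1 = 8 ballots; Gamma wins 8–3.
Gamma vs Delta: Gamma preferred on 3+1+1 = 5 ballots; Delta wins 6–5.
Gamma vs Tau: Gamma preferred on 3 ballots; Tau wins 8–3.
Gamma vs Zeta: Gamma preferred on 4+3+1 = 8 ballots; Gamma wins 8–3.
Sigma vs Delta: Sigma is ranked higher on 3+2+1+1 = 7 ballots, Delta on 4. Sigma wins 7–4.
Sigma vs Tau: 3+2+1 = 6 for Sigma, 5 for Tau — Sigma by 6–5.
Sigma vs Zeta: 4 to 7, Zeta.
Delta vs Tau: Delta preferred on 3 ballots; Tau wins 8–3.
Delta vs Zeta: 4+3 = 7 for Delta, 4 for Zeta — Delta by 7–4.
Tau vs Zeta: Tau is ranked higher on 4+1 = 5 ballots, Zeta on 6. Zeta wins 6–5.
No project is unbeaten: Gamma loses to Delta; Sigma loses to Gamma; Delta loses to Sigma; Tau loses to Sigma; Zeta loses to Gamma. In particular Gamma > Sigma > Delta > Gamma is a majority cycle — no Condorcet winner exists.

none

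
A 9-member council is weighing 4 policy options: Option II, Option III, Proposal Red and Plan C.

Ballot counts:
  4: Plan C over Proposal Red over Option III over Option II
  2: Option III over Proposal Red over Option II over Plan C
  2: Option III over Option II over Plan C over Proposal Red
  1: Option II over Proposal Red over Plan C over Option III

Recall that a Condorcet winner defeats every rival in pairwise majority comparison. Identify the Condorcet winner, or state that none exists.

Pairwise majorities:
Option II–Option III: Option III 8–1.
Option II vs Proposal Red: Option II is ranked higher on 2+1 = 3 ballots, Proposal Red on 6. Proposal Red wins 6–3.
Option II–Plan C: Option II 5–4.
Option III vs Proposal Red: 2+2 = 4 for Option III, 5 for Proposal Red — Proposal Red by 5–4.
Option III vs Plan C: 2+2 = 4 for Option III, 5 for Plan C — Plan C by 5–4.
Proposal Red vs Plan C: Plan C, 6–3.
No option is unbeaten: Option II loses to Option III; Option III loses to Proposal Red; Proposal Red loses to Plan C; Plan C loses to Option II. In particular Option II > Plan C > Option III > Option II is a majority cycle — no Condorcet winner exists.

none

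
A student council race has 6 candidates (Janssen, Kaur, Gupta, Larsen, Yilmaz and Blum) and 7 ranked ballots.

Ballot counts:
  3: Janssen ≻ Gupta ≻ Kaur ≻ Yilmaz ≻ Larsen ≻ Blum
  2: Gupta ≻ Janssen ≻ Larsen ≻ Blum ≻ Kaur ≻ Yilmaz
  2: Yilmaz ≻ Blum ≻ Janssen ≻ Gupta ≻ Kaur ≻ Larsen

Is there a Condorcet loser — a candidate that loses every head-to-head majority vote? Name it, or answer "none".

none

Head-to-head results (7 voters):
Janssen vs Kaur: 7 to 0, Janssen.
Janssen vs Gupta: Janssen, 5–2.
Janssen vs Larsen: 7 to 0, Janssen.
Janssen–Yilmaz: Janssen 5–2.
Janssen vs Blum: 5 to 2, Janssen.
Kaur–Gupta: Gupta 7–0.
Kaur vs Larsen: 3+2 = 5 for Kaur, 2 for Larsen — Kaur by 5–2.
Kaur vs Yilmaz: Kaur, 5–2.
Kaur vs Blum: Blum, 4–3.
Gupta vs Larsen: Gupta is ranked higher on 3+2+2 = 7 ballots, Larsen on 0. Gupta wins 7–0.
Gupta vs Yilmaz: 3+2 = 5 for Gupta, 2 for Yilmaz — Gupta by 5–2.
Gupta–Blum: Gupta 5–2.
Larsen vs Yilmaz: Yilmaz, 5–2.
Larsen vs Blum: Larsen is ranked higher on 3+2 = 5 ballots, Blum on 2. Larsen wins 5–2.
Yilmaz vs Blum: Yilmaz preferred on 3+2 = 5 ballots; Yilmaz wins 5–2.
Each candidate has at least one pairwise win (Janssen beats Kaur; Kaur beats Larsen; Gupta beats Kaur; Larsen beats Blum; Yilmaz beats Larsen; Blum beats Kaur) — no Condorcet loser.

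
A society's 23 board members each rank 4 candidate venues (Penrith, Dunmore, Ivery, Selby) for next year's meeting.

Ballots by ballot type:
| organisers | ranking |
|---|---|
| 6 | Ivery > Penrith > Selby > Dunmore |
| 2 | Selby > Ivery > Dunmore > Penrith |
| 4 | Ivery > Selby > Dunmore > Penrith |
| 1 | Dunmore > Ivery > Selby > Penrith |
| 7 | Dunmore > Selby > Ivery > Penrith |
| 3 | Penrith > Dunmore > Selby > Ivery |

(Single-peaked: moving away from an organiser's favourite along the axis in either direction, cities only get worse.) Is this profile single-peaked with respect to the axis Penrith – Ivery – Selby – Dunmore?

Axis positions: Penrith=1, Ivery=2, Selby=3, Dunmore=4.
Ballot type 1 (peak Ivery at position 2): ranking walks positions 2-1-3-4, expanding outward from the peak — single-peaked.
Ballot type 2 (peak Selby at position 3): ranking walks positions 3-2-4-1, expanding outward from the peak — single-peaked.
Ballot type 3 (peak Ivery at position 2): ranking walks positions 2-3-4-1, expanding outward from the peak — single-peaked.
Ballot type 4: ranking walks positions 4-2-3-1; Ivery is ranked above Selby even though Selby lies between Ivery and the peak Dunmore on the axis — preferences dip and rise again. Not single-peaked.
Ballot type 5 (peak Dunmore at position 4): ranking walks positions 4-3-2-1, expanding outward from the peak — single-peaked.
Ballot type 6: ranking walks positions 1-4-3-2; Dunmore is ranked above Ivery even though Ivery lies between Dunmore and the peak Penrith on the axis — preferences dip and rise again. Not single-peaked.
Ballot type 4 violates single-peakedness, so the profile is not single-peaked on this axis.

no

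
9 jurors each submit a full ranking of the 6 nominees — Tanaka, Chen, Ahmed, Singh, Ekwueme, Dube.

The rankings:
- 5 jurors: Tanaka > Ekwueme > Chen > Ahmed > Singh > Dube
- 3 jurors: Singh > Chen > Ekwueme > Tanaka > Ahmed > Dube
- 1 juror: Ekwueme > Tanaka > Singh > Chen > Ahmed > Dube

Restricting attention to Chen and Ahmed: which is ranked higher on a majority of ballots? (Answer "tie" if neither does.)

Ballots ranking Chen above Ahmed: 5 + 3 + 1 = 9.
Ballots ranking Ahmed above Chen: 9 − 9 = 0.
Chen wins the head-to-head 9–0.

Chen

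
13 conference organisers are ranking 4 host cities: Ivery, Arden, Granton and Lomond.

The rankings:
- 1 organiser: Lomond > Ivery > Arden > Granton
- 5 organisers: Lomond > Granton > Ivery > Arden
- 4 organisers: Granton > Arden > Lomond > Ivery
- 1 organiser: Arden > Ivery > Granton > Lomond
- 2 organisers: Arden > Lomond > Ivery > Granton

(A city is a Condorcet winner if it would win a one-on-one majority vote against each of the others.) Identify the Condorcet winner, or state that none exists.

Check each pair by majority over 13 ballots:
Ivery vs Arden: Arden, 7–6.
Ivery–Granton: Granton 9–4.
Ivery vs Lomond: Lomond, 12–1.
Arden vs Granton: Granton wins 9–4.
Arden vs Lomond: Arden, 7–6.
Granton vs Lomond: Lomond wins 8–5.
Every city loses at least once (Ivery loses to Arden; Arden loses to Granton; Granton loses to Lomond; Lomond loses to Arden). The majority relation contains the cycle Arden → Lomond → Granton → Arden, so there is no Condorcet winner.

none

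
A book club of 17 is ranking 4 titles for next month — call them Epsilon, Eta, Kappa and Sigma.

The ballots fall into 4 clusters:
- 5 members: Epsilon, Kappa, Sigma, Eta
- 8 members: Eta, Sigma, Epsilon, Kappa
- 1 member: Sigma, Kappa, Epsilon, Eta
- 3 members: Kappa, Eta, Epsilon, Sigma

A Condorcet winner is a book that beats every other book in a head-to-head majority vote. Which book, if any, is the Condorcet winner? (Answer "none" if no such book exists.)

Pairwise majorities:
Epsilon vs Eta: Eta wins 11–6.
Epsilon–Kappa: Epsilon 13–4.
Epsilon vs Sigma: Sigma, 9–8.
Eta vs Kappa: Eta is ranked higher on 8 ballots, Kappa on 9. Kappa wins 9–8.
Eta vs Sigma: Eta is ranked higher on 8+3 = 11 ballots, Sigma on 6. Eta wins 11–6.
Kappa vs Sigma: Sigma wins 9–8.
No book is unbeaten: Epsilon loses to Eta; Eta loses to Kappa; Kappa loses to Epsilon; Sigma loses to Eta. In particular Epsilon beats Kappa beats Eta beats Epsilon is a majority cycle — no Condorcet winner exists.

none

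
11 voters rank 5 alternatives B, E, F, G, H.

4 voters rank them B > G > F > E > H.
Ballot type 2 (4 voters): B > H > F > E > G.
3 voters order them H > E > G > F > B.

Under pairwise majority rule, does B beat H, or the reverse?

Ballots ranking B above H: 4 + 4 = 8.
Ballots ranking H above B: 11 − 8 = 3.
B wins the head-to-head 8–3.

B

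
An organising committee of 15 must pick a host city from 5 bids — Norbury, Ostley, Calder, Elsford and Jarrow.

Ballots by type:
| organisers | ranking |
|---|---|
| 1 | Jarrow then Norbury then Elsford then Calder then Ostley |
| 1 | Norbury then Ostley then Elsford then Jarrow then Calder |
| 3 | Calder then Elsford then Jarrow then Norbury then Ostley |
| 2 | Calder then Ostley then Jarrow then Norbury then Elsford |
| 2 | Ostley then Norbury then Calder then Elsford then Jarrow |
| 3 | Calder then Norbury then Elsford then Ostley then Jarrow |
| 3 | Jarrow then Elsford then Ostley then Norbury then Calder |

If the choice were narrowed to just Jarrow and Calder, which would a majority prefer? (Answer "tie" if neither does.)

Ballots ranking Jarrow above Calder: 1 + 1 + 3 = 5.
Ballots ranking Calder above Jarrow: 15 − 5 = 10.
Calder wins the head-to-head 10–5.

Calder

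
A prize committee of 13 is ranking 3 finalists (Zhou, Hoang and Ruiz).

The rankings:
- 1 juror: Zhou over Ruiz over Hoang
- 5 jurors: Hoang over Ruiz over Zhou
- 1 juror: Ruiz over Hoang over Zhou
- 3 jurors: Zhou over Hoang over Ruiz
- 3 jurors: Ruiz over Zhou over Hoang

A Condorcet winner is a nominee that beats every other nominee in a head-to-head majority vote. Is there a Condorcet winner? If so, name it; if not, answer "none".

Head-to-head results (13 jurors):
Zhou vs Hoang: Zhou is ranked higher on 1+3+3 = 7 ballots, Hoang on 6. Zhou wins 7–6.
Zhou vs Ruiz: 4 to 9, Ruiz.
Hoang vs Ruiz: 5+3 = 8 for Hoang, 5 for Ruiz — Hoang by 8–5.
Every nominee loses at least once (Zhou loses to Ruiz; Hoang loses to Zhou; Ruiz loses to Hoang). The majority relation contains the cycle Zhou → Hoang → Ruiz → Zhou, so there is no Condorcet winner.

none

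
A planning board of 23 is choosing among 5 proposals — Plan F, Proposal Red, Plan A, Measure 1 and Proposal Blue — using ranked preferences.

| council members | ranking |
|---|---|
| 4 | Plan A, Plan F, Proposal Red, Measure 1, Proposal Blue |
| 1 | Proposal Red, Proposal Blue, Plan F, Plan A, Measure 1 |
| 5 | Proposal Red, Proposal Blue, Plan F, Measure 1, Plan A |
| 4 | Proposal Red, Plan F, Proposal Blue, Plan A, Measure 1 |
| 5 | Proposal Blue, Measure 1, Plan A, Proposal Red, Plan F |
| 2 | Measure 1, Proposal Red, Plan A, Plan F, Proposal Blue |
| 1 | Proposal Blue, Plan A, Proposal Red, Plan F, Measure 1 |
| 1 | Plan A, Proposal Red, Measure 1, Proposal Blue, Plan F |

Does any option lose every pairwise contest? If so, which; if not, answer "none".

none

Pairwise majorities:
Plan F vs Proposal Red: Proposal Red, 19–4.
Plan F vs Plan A: Plan A, 13–10.
Plan F vs Measure 1: Plan F wins 15–8.
Plan F vs Proposal Blue: 10 to 13, Proposal Blue.
Proposal Red vs Plan A: Proposal Red preferred on 1+5+4+2 = 12 ballots; Proposal Red wins 12–11.
Proposal Red vs Measure 1: Proposal Red wins 16–7.
Proposal Red–Proposal Blue: Proposal Red 17–6.
Plan A vs Measure 1: Measure 1 wins 12–11.
Plan A vs Proposal Blue: Proposal Blue, 16–7.
Measure 1 vs Proposal Blue: Proposal Blue, 16–7.
No option is winless: Plan F beats Measure 1; Proposal Red beats Plan F; Plan A beats Plan F; Measure 1 beats Plan A; Proposal Blue beats Plan F. There is no Condorcet loser.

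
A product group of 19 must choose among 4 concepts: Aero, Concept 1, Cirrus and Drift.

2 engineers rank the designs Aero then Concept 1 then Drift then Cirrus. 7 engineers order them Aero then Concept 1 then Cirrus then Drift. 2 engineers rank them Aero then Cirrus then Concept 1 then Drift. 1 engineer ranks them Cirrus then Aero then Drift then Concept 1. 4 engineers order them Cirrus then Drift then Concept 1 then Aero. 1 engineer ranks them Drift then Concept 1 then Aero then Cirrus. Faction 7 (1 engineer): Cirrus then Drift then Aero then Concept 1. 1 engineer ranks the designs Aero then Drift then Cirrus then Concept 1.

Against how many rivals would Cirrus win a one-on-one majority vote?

1

Cirrus against each rival (19 engineers):
Cirrus vs Aero: 1+4+1 = 6 for Cirrus, 13 for Aero — Aero by 13–6.
Cirrus vs Concept 1: 2+1+4+1+1 = 9 for Cirrus, 10 for Concept 1 — Concept 1 by 10–9.
Cirrus vs Drift: 7+2+1+4+1 = 15 for Cirrus, 4 for Drift — Cirrus by 15–4.
Cirrus beats Drift; loses to Aero, Concept 1 — 1 pairwise win.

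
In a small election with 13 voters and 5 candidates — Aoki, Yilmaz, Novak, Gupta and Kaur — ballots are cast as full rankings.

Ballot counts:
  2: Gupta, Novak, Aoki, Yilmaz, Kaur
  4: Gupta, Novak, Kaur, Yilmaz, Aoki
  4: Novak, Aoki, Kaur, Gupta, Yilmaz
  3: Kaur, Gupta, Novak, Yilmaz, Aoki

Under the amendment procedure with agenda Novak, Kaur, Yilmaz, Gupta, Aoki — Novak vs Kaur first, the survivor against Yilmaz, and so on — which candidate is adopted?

Gupta

Round 1: Novak vs Kaur — 10–3, Novak advances.
Round 2: Novak vs Yilmaz — 13–0, Novak advances.
Round 3: Novak vs Gupta — 4–9, Gupta advances.
Round 4: Gupta vs Aoki — 9–4, Gupta advances.
Gupta survives the agenda.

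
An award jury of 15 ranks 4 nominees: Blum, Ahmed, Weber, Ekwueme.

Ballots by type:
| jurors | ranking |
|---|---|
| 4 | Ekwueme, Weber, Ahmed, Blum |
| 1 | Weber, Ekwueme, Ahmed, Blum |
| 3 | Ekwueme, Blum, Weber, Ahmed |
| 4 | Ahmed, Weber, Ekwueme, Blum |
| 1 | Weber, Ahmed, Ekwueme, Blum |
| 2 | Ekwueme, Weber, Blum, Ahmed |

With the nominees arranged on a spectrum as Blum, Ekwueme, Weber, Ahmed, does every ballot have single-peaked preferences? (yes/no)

yes

Axis positions: Blum=1, Ekwueme=2, Weber=3, Ahmed=4.
Type 1 (peak Ekwueme at position 2): ranking walks positions 2-3-4-1, expanding outward from the peak — single-peaked.
Type 2 (peak Weber at position 3): ranking walks positions 3-2-4-1, expanding outward from the peak — single-peaked.
Type 3 (peak Ekwueme at position 2): ranking walks positions 2-1-3-4, expanding outward from the peak — single-peaked.
Type 4 (peak Ahmed at position 4): ranking walks positions 4-3-2-1, expanding outward from the peak — single-peaked.
Type 5 (peak Weber at position 3): ranking walks positions 3-4-2-1, expanding outward from the peak — single-peaked.
Type 6 (peak Ekwueme at position 2): ranking walks positions 2-3-1-4, expanding outward from the peak — single-peaked.
Every ranking is single-peaked on this axis.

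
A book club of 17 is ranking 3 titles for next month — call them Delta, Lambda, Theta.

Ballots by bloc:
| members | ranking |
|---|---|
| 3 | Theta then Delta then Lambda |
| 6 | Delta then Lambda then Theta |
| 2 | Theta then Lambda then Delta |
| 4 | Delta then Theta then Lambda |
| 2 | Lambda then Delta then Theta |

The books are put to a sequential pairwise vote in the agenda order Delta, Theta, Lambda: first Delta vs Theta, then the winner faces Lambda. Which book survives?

Delta

Round 1: Delta vs Theta — 12–5, Delta advances.
Round 2: Delta vs Lambda — 13–4, Delta advances.
The agenda winner is Delta.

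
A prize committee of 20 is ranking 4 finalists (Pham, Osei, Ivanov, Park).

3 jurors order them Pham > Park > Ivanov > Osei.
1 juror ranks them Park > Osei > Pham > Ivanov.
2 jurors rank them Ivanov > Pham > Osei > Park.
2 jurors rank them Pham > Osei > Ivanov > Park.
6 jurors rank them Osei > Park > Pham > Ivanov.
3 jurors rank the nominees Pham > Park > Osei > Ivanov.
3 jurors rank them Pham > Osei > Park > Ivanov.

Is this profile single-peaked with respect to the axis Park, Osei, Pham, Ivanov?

Axis positions: Park=1, Osei=2, Pham=3, Ivanov=4.
Type 1: ranking walks positions 3-1-4-2; Park is ranked above Osei even though Osei lies between Park and the peak Pham on the axis — preferences dip and rise again. Not single-peaked.
Type 2 (peak Park at position 1): ranking walks positions 1-2-3-4, expanding outward from the peak — single-peaked.
Type 3 (peak Ivanov at position 4): ranking walks positions 4-3-2-1, expanding outward from the peak — single-peaked.
Type 4 (peak Pham at position 3): ranking walks positions 3-2-4-1, expanding outward from the peak — single-peaked.
Type 5 (peak Osei at position 2): ranking walks positions 2-1-3-4, expanding outward from the peak — single-peaked.
Type 6: ranking walks positions 3-1-2-4; Park is ranked above Osei even though Osei lies between Park and the peak Pham on the axis — preferences dip and rise again. Not single-peaked.
Type 7 (peak Pham at position 3): ranking walks positions 3-2-1-4, expanding outward from the peak — single-peaked.
Type 1 violates single-peakedness, so the profile is not single-peaked on this axis.

no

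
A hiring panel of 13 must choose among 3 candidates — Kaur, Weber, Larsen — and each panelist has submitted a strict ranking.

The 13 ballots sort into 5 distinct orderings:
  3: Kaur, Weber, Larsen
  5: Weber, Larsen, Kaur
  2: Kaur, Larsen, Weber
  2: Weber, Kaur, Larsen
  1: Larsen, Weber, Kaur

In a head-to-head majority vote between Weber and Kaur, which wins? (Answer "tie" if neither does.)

Ballots ranking Weber above Kaur: 5 + 2 + 1 = 8.
Ballots ranking Kaur above Weber: 13 − 8 = 5.
Weber wins the head-to-head 8–5.

Weber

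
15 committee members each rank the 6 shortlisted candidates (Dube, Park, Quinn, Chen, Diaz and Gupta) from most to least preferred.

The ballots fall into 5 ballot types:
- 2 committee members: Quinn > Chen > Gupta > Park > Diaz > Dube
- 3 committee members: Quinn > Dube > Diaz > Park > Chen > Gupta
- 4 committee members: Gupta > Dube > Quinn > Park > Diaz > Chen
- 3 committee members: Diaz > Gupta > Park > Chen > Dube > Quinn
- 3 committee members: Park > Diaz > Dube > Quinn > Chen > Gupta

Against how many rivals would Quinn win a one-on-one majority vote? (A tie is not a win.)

Quinn against each rival (15 committee members):
Quinn vs Dube: Dube wins 10–5.
Quinn vs Park: 2+3+4 = 9 for Quinn, 6 for Park — Quinn by 9–6.
Quinn vs Chen: Quinn wins 12–3.
Quinn vs Diaz: Quinn wins 9–6.
Quinn vs Gupta: Quinn wins 8–7.
Quinn beats Park, Chen, Diaz, Gupta; loses to Dube — 4 pairwise wins.

4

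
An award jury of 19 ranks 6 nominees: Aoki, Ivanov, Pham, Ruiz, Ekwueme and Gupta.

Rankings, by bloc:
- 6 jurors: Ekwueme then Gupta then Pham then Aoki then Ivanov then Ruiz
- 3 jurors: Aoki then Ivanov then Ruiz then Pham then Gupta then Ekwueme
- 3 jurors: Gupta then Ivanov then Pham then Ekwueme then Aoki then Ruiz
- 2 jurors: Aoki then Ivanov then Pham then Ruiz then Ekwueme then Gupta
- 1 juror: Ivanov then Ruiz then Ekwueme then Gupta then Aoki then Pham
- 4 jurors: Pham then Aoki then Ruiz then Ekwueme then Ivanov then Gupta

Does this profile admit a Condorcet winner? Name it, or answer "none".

none

Pairwise majorities:
Aoki vs Ivanov: Aoki, 15–4.
Aoki vs Pham: Pham, 13–6.
Aoki vs Ruiz: Aoki wins 18–1.
Aoki vs Ekwueme: Ekwueme wins 10–9.
Aoki vs Gupta: 9 to 10, Gupta.
Ivanov vs Pham: 9 to 10, Pham.
Ivanov vs Ruiz: Ivanov, 15–4.
Ivanov vs Ekwueme: Ivanov is ranked higher on 3+3+2+1 = 9 ballots, Ekwueme on 10. Ekwueme wins 10–9.
Ivanov vs Gupta: Ivanov, 10–9.
Pham–Ruiz: Pham 15–4.
Pham vs Ekwueme: Pham is ranked higher on 3+3+2+4 = 12 ballots, Ekwueme on 7. Pham wins 12–7.
Pham vs Gupta: Pham preferred on 3+2+4 = 9 ballots; Gupta wins 10–9.
Ruiz vs Ekwueme: 3+2+1+4 = 10 for Ruiz, 9 for Ekwueme — Ruiz by 10–9.
Ruiz vs Gupta: Ruiz is ranked higher on 3+2+1+4 = 10 ballots, Gupta on 9. Ruiz wins 10–9.
Ekwueme vs Gupta: Ekwueme is ranked higher on 6+2+1+4 = 13 ballots, Gupta on 6. Ekwueme wins 13–6.
No nominee is unbeaten: Aoki loses to Pham; Ivanov loses to Aoki; Pham loses to Gupta; Ruiz loses to Aoki; Ekwueme loses to Pham; Gupta loses to Ivanov. In particular Aoki > Ivanov > Gupta > Aoki is a majority cycle — no Condorcet winner exists.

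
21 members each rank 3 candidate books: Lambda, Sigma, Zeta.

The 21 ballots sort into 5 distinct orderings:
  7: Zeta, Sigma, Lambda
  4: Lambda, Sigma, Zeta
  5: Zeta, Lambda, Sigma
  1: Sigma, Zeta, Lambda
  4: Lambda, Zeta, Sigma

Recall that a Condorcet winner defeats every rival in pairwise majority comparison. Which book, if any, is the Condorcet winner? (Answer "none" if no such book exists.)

Head-to-head results (21 members):
Lambda vs Sigma: Lambda, 13–8.
Lambda vs Zeta: Zeta, 13–8.
Sigma vs Zeta: Zeta, 16–5.
Zeta defeats every rival head-to-head and is the Condorcet winner.

Zeta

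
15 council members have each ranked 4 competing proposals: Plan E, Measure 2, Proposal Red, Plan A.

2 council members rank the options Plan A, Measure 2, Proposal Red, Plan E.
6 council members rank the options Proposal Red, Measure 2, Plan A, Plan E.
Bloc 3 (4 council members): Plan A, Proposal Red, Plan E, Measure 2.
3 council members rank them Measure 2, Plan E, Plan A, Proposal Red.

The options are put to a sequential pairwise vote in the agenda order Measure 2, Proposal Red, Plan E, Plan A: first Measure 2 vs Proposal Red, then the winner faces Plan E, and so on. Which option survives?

Plan A

Round 1: Measure 2 vs Proposal Red — 5–10, Proposal Red advances.
Round 2: Proposal Red vs Plan E — 12–3, Proposal Red advances.
Round 3: Proposal Red vs Plan A — 6–9, Plan A advances.
The agenda winner is Plan A.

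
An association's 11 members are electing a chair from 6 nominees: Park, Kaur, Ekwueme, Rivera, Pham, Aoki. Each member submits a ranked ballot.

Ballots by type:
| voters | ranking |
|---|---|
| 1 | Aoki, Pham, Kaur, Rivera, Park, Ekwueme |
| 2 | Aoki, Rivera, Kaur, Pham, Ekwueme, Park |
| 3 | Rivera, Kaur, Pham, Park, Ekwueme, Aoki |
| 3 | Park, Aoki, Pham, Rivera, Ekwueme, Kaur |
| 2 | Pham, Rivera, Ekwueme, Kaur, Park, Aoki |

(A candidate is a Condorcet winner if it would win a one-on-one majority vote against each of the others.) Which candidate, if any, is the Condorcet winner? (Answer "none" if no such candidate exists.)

none

Check each pair by majority over 11 ballots:
Park vs Kaur: 3 to 8, Kaur.
Park vs Ekwueme: 7 to 4, Park.
Park vs Rivera: Park is ranked higher on 3 ballots, Rivera on 8. Rivera wins 8–3.
Park vs Pham: 3 for Park, 8 for Pham — Pham by 8–3.
Park vs Aoki: Park is ranked higher on 3+3+2 = 8 ballots, Aoki on 3. Park wins 8–3.
Kaur vs Ekwueme: Kaur preferred on 1+2+3 = 6 ballots; Kaur wins 6–5.
Kaur vs Rivera: Kaur is ranked higher on 1 ballot, Rivera on 10. Rivera wins 10–1.
Kaur vs Pham: Kaur is ranked higher on 2+3 = 5 ballots, Pham on 6. Pham wins 6–5.
Kaur vs Aoki: 5 to 6, Aoki.
Ekwueme vs Rivera: 0 for Ekwueme, 11 for Rivera — Rivera by 11–0.
Ekwueme vs Pham: 0 to 11, Pham.
Ekwueme vs Aoki: Ekwueme is ranked higher on 3+2 = 5 ballots, Aoki on 6. Aoki wins 6–5.
Rivera vs Pham: 2+3 = 5 for Rivera, 6 for Pham — Pham by 6–5.
Rivera vs Aoki: 3+2 = 5 for Rivera, 6 for Aoki — Aoki by 6–5.
Pham vs Aoki: 3+2 = 5 for Pham, 6 for Aoki — Aoki by 6–5.
Every candidate loses at least once (Park loses to Kaur; Kaur loses to Rivera; Ekwueme loses to Park; Rivera loses to Pham; Pham loses to Aoki; Aoki loses to Park). The majority relation contains the cycle Park → Aoki → Kaur → Park, so there is no Condorcet winner.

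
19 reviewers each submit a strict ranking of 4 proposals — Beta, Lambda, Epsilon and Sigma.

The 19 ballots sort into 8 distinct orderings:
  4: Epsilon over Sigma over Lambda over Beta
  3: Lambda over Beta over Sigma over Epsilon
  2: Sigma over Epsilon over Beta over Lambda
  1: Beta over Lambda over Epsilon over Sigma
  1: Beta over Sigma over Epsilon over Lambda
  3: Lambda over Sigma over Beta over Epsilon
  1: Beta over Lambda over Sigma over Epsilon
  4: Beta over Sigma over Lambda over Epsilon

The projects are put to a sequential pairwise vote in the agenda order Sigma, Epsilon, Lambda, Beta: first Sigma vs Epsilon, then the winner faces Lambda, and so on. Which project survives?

Beta

Round 1: Sigma vs Epsilon — 14–5, Sigma advances.
Round 2: Sigma vs Lambda — 11–8, Sigma advances.
Round 3: Sigma vs Beta — 9–10, Beta advances.
The agenda winner is Beta.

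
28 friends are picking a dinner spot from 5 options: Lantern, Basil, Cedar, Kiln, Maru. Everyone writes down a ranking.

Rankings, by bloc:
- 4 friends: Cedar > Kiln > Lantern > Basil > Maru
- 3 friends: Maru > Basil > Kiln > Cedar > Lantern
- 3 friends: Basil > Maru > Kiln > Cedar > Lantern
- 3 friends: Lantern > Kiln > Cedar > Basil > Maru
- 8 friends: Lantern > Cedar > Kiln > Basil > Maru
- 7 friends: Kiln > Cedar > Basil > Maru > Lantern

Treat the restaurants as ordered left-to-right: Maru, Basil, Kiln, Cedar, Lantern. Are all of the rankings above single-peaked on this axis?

no

Axis positions: Maru=1, Basil=2, Kiln=3, Cedar=4, Lantern=5.
Bloc 1 (peak Cedar at position 4): ranking walks positions 4-3-5-2-1, expanding outward from the peak — single-peaked.
Bloc 2 (peak Maru at position 1): ranking walks positions 1-2-3-4-5, expanding outward from the peak — single-peaked.
Bloc 3 (peak Basil at position 2): ranking walks positions 2-1-3-4-5, expanding outward from the peak — single-peaked.
Bloc 4: ranking walks positions 5-3-4-2-1; Kiln is ranked above Cedar even though Cedar lies between Kiln and the peak Lantern on the axis — preferences dip and rise again. Not single-peaked.
Bloc 5 (peak Lantern at position 5): ranking walks positions 5-4-3-2-1, expanding outward from the peak — single-peaked.
Bloc 6 (peak Kiln at position 3): ranking walks positions 3-4-2-1-5, expanding outward from the peak — single-peaked.
Bloc 4 violates single-peakedness, so the profile is not single-peaked on this axis.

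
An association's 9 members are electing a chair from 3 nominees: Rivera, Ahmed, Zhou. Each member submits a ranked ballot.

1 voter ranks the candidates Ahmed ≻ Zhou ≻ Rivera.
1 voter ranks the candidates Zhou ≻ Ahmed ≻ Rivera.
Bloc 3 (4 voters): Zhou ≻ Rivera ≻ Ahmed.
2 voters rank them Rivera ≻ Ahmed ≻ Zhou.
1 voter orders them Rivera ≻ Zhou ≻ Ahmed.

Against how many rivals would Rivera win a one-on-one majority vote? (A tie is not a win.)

1

Rivera against each rival (9 voters):
Rivera–Ahmed: Rivera 7–2.
Rivera vs Zhou: 2+1 = 3 for Rivera, 6 for Zhou — Zhou by 6–3.
Rivera beats Ahmed; loses to Zhou — 1 pairwise win.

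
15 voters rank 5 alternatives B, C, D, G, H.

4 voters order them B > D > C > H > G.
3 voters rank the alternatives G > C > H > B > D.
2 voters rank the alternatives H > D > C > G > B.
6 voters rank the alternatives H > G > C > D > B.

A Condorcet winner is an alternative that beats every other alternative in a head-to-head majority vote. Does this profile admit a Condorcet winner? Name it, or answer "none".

H

Check each pair by majority over 15 ballots:
B vs C: C, 11–4.
B vs D: D, 8–7.
B vs G: G, 11–4.
B vs H: H, 11–4.
C vs D: C, 9–6.
C vs G: G wins 9–6.
C–H: H 8–7.
D vs G: G wins 9–6.
D vs H: H wins 11–4.
G vs H: H, 12–3.
Only H has no losses; H is the Condorcet winner.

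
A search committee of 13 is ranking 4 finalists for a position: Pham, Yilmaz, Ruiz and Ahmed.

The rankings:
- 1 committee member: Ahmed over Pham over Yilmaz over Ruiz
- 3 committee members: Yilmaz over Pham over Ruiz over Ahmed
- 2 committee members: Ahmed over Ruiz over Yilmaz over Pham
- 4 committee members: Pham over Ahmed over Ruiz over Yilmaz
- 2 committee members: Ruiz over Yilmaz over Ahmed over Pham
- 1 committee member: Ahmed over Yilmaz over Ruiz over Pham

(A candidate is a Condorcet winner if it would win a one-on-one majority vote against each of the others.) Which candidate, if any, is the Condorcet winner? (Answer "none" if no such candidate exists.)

none

Pairwise majorities:
Pham vs Yilmaz: 1+4 = 5 for Pham, 8 for Yilmaz — Yilmaz by 8–5.
Pham–Ruiz: Pham 8–5.
Pham vs Ahmed: Pham, 7–6.
Yilmaz vs Ruiz: 5 to 8, Ruiz.
Yilmaz vs Ahmed: 3+2 = 5 for Yilmaz, 8 for Ahmed — Ahmed by 8–5.
Ruiz vs Ahmed: Ahmed, 8–5.
Each candidate drops at least one matchup (Pham loses to Yilmaz; Yilmaz loses to Ruiz; Ruiz loses to Pham; Ahmed loses to Pham); the cycle Pham > Ruiz > Yilmaz > Pham rules out a Condorcet winner.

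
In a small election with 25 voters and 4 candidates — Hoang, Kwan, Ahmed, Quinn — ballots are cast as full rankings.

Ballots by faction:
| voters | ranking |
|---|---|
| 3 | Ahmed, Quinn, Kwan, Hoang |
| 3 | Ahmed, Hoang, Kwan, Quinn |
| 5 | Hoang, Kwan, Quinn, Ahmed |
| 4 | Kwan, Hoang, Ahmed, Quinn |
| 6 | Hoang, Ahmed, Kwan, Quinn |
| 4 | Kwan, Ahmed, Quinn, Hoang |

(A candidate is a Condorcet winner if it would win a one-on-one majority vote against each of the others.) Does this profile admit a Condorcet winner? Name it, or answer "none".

Head-to-head results (25 voters):
Hoang vs Kwan: Hoang is ranked higher on 3+5+6 = 14 ballots, Kwan on 11. Hoang wins 14–11.
Hoang vs Ahmed: 5+4+6 = 15 for Hoang, 10 for Ahmed — Hoang by 15–10.
Hoang vs Quinn: Hoang is ranked higher on 3+5+4+6 = 18 ballots, Quinn on 7. Hoang wins 18–7.
Kwan vs Ahmed: 13 to 12, Kwan.
Kwan vs Quinn: Kwan is ranked higher on 3+5+4+6+4 = 22 ballots, Quinn on 3. Kwan wins 22–3.
Ahmed vs Quinn: Ahmed preferred on 3+3+4+6+4 = 20 ballots; Ahmed wins 20–5.
Hoang beats each of Kwan, Ahmed, Quinn — Hoang is the Condorcet winner.

Hoang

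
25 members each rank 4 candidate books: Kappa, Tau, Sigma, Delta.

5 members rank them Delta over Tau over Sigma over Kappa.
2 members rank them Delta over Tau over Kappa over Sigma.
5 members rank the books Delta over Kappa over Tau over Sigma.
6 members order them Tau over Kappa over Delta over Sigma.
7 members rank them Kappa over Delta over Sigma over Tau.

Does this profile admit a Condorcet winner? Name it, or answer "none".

Head-to-head results (25 members):
Kappa vs Tau: Tau, 13–12.
Kappa vs Sigma: Kappa, 20–5.
Kappa vs Delta: Kappa, 13–12.
Tau vs Sigma: Tau, 18–7.
Tau vs Delta: Delta, 19–6.
Sigma vs Delta: Delta wins 25–0.
Every book loses at least once (Kappa loses to Tau; Tau loses to Delta; Sigma loses to Kappa; Delta loses to Kappa). The majority relation contains the cycle Kappa > Delta > Tau > Kappa, so there is no Condorcet winner.

none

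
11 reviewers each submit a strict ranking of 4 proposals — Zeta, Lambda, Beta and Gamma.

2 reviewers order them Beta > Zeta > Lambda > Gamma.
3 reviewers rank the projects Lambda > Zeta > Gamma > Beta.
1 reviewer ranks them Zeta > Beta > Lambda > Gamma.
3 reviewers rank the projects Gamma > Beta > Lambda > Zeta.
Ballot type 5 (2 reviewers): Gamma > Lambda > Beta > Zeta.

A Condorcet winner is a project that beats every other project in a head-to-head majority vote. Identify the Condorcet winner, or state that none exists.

none

Pairwise majorities:
Zeta vs Lambda: 2+1 = 3 for Zeta, 8 for Lambda — Lambda by 8–3.
Zeta vs Beta: Zeta is ranked higher on 3+1 = 4 ballots, Beta on 7. Beta wins 7–4.
Zeta vs Gamma: Zeta is ranked higher on 2+3+1 = 6 ballots, Gamma on 5. Zeta wins 6–5.
Lambda vs Beta: Lambda is ranked higher on 3+2 = 5 ballots, Beta on 6. Beta wins 6–5.
Lambda vs Gamma: 6 to 5, Lambda.
Beta vs Gamma: 2+1 = 3 for Beta, 8 for Gamma — Gamma by 8–3.
Each project drops at least one matchup (Zeta loses to Lambda; Lambda loses to Beta; Beta loses to Gamma; Gamma loses to Zeta); the cycle Zeta beats Gamma beats Beta beats Zeta rules out a Condorcet winner.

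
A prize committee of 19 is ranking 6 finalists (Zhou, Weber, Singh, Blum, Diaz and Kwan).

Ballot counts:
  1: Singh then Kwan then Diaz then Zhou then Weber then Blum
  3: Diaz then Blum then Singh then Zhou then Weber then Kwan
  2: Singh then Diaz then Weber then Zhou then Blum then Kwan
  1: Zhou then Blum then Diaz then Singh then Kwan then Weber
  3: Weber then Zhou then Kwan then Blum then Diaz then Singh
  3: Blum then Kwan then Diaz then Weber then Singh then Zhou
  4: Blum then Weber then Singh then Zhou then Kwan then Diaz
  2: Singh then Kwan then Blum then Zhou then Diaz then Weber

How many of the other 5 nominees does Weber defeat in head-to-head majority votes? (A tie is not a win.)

3

Weber against each rival (19 jurors):
Weber vs Zhou: Weber, 12–7.
Weber vs Singh: 10 to 9, Weber.
Weber–Blum: Blum 13–6.
Weber vs Diaz: 3+4 = 7 for Weber, 12 for Diaz — Diaz by 12–7.
Weber vs Kwan: Weber preferred on 3+2+3+4 = 12 ballots; Weber wins 12–7.
Weber beats Zhou, Singh, Kwan; loses to Blum, Diaz — 3 pairwise wins.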